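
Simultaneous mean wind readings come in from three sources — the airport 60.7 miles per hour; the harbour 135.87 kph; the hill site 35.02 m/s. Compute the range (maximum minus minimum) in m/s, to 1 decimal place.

the airport: 60.7 mph = 27.135 m/s.
the harbour: 135.87 km/h = 37.742 m/s.
Spread: 37.742 − 27.135 = 10.6 m/s.

10.6 m/s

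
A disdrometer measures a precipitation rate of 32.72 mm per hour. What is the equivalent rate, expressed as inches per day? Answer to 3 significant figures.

32.72 mm/hour × 0.0393701 in/mm × 24 hour/day = 30.9 in/day.

30.9 in/day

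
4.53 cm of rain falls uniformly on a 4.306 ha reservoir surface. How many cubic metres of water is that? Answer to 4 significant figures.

Depth: 4.53 cm × 10 = 45.3 mm.
Area: 4.306 ha = 43060 m².
1 mm over 1 m² is 1 L, so volume = 45.3 × 43060 = 1950618 L = 1951 m³.

1951 cubic metres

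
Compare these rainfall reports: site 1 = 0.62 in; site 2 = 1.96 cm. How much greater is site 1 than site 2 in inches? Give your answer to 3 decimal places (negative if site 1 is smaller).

-0.152 in

site 2: 1.96 cm = 0.77165 in.
Difference: 0.62000 − 0.77165 = -0.152 in.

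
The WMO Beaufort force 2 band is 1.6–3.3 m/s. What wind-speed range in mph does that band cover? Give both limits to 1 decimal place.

3.6 to 7.4 mph

1.6–3.3 m/s × 2.237 = 3.6–7.4 mph.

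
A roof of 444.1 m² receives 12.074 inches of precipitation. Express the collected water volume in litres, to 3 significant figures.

Depth: 12.074 in × 25.4 = 306.6796 mm.
1 mm over 1 m² is 1 L, so volume = 306.6796 × 444.1 = 136196.41 L ≈ 136000 L.

136000 litres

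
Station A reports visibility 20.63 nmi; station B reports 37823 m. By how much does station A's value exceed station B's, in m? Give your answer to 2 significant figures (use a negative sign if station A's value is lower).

380 m

station A: 20.63 nmi = 38206.76 m.
Difference: 38206.76 − 37823.00 = 380 m.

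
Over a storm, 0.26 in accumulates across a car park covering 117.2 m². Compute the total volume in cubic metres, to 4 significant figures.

0.7740 cubic metres

Depth: 0.26 in × 25.4 = 6.604 mm.
1 mm over 1 m² is 1 L, so volume = 6.604 × 117.2 = 773.9888 L = 0.7740 m³.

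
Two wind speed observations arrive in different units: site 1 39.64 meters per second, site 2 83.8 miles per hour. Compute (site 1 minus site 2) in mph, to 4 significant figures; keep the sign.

4.872 mph

site 1: 39.64 m/s = 88.67215 mph.
Difference: 88.67215 − 83.80000 = 4.872 mph.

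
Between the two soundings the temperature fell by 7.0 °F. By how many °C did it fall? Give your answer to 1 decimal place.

3.9 °C

Converting a difference, only the 9/5 scale factor applies: Δ°C = 7.0 × 0.5556 = 3.9 °C.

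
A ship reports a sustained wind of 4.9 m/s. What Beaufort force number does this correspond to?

4.9 m/s lies in the Beaufort 3 band (gentle breeze, 3.4–5.4 m/s).

Beaufort force 3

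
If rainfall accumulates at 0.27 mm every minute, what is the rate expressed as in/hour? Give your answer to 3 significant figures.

0.27 mm/minute × 0.0393701 in/mm × 60 minute/hour = 0.638 in/hour.

0.638 in/hour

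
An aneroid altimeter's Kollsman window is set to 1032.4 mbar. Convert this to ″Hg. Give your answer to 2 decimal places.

1 mb = 0.02953 inHg, so 1032.4 × 0.02953 = 30.49 inHg.

30.49 inHg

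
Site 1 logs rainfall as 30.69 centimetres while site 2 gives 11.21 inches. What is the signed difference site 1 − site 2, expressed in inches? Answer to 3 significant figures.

site 1: 30.69 cm = 12.08268 in.
Difference: 12.08268 − 11.21000 = 0.873 in.

0.873 in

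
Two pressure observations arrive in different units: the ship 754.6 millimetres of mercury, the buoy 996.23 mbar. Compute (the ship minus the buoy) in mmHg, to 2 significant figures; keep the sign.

the buoy: 996.23 mb = 747.234 mmHg.
Difference: 754.600 − 747.234 = 7.4 mmHg.

7.4 mmHg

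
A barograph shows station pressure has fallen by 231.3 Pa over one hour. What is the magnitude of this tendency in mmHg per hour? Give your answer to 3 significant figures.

231.3 Pa / 1 h × 0.00750062 mmHg/Pa = 1.73 mmHg/h.

1.73 mmHg per hour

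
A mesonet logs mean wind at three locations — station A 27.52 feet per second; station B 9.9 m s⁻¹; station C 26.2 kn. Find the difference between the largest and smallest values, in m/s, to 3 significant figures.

5.09 m/s

station A: 27.52 ft/s = 8.3881 m/s.
station C: 26.2 kt = 13.4784 m/s.
Spread: 13.4784 − 8.3881 = 5.09 m/s.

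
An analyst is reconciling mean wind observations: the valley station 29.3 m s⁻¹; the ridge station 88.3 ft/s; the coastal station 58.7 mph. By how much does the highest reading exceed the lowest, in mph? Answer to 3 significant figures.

6.84 mph

the valley station: 29.3 m/s = 65.5422 mph.
the ridge station: 88.3 ft/s = 60.2045 mph.
Spread: 65.5422 − 58.7000 = 6.84 mph.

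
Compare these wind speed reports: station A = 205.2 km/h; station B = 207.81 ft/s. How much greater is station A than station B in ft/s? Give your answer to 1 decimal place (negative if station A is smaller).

station A: 205.2 km/h = 187.008 ft/s.
Difference: 187.008 − 207.810 = -20.8 ft/s.

-20.8 ft/s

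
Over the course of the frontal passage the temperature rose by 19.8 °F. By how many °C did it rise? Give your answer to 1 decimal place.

For a temperature change the 32° offset cancels: Δ°C = 19.8 × 0.5556 = 11.0 °C.

11.0 °C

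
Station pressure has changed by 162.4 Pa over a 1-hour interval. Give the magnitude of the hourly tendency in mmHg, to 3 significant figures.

1.22 mmHg per hour

162.4 Pa / 1 h × 0.00750062 mmHg/Pa = 1.22 mmHg/h.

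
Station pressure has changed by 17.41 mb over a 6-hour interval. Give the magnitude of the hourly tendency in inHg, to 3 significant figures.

17.41 mb / 6 h × 0.02953 inHg/mb = 0.0857 inHg/h.

0.0857 inHg per hour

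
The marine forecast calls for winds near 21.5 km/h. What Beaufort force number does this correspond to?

Beaufort force 4

21.5 km/h = 6.0 m/s, which is Beaufort 4 (moderate breeze, 5.5–7.9 m/s).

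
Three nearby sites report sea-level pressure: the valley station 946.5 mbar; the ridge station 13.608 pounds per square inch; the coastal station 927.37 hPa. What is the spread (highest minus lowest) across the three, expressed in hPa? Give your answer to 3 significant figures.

19.1 hPa

the valley station: 946.5 mb = 946.500 hPa.
the ridge station: 13.608 psi = 938.239 hPa.
Spread: 946.500 − 927.370 = 19.1 hPa.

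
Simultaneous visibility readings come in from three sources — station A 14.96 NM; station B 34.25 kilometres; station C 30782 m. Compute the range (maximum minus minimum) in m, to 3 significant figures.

station A: 14.96 nmi = 27705.92 m.
station B: 34.25 km = 34250.00 m.
Spread: 34250.00 − 27705.92 = 6540 m.

6540 m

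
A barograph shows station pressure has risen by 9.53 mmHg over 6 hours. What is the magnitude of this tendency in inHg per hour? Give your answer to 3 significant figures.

9.53 mmHg / 6 h × 0.0393701 inHg/mmHg = 0.0625 inHg/h.

0.0625 inHg per hour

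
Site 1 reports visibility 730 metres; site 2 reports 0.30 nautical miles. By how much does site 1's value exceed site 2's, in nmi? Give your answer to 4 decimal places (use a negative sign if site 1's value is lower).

site 1: 730 m = 0.394168 nmi.
Difference: 0.394168 − 0.300000 = 0.0942 nmi.

0.0942 nmi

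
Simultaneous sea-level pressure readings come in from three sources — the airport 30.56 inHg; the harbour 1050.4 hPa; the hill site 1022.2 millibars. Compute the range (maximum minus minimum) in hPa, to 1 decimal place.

28.2 hPa

the airport: 30.56 inHg = 1034.880 hPa.
the hill site: 1022.2 mb = 1022.200 hPa.
Spread: 1050.400 − 1022.200 = 28.2 hPa.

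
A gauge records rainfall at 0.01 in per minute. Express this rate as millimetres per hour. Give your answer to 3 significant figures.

0.01 in/minute × 25.4 mm/in × 60 minute/hour = 15.2 mm/hour.

15.2 mm/hour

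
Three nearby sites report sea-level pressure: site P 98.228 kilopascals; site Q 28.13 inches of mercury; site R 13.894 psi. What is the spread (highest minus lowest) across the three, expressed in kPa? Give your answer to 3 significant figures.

2.97 kPa

site Q: 28.13 inHg = 95.2591 kPa.
site R: 13.894 psi = 95.7958 kPa.
Spread: 98.2280 − 95.2591 = 2.97 kPa.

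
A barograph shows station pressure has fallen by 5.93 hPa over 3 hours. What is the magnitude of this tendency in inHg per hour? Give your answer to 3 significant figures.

5.93 hPa / 3 h × 0.02953 inHg/hPa = 0.0584 inHg/h.

0.0584 inHg per hour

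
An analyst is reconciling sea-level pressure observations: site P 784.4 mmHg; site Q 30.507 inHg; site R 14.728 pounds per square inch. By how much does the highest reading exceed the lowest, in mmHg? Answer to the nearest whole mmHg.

site Q: 30.507 inHg = 774.88 mmHg.
site R: 14.728 psi = 761.66 mmHg.
Spread: 784.40 − 761.66 = 23 mmHg.

23 mmHg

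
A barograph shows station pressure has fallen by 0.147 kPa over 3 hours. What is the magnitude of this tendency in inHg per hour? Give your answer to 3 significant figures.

0.0145 inHg per hour

0.147 kPa / 3 h × 0.2953 inHg/kPa = 0.0145 inHg/h.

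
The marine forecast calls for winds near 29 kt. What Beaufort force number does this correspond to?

29 kt lies in the Beaufort 7 band (near gale, 28–33 kt).

Beaufort force 7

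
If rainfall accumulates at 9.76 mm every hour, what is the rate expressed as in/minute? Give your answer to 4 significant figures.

0.006404 in/minute

9.76 mm/hour × 0.0393701 in/mm × 0.0166667 hour/minute = 0.006404 in/minute.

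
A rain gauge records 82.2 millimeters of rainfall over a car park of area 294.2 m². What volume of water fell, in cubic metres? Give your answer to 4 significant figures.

24.18 cubic metres

1 mm over 1 m² is 1 L, so volume = 82.2 × 294.2 = 24183.24 L = 24.18 m³.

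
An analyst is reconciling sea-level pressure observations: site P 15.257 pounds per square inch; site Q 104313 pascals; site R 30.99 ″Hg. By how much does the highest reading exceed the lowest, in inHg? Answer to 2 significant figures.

site P: 15.257 psi = 31.0636 inHg.
site Q: 104313 Pa = 30.8036 inHg.
Spread: 31.0636 − 30.8036 = 0.26 inHg.

0.26 inHg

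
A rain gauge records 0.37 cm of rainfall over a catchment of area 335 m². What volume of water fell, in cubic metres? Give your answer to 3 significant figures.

Depth: 0.37 cm × 10 = 3.7 mm.
1 mm over 1 m² is 1 L, so volume = 3.7 × 335 = 1239.5 L = 1.24 m³.

1.24 cubic metres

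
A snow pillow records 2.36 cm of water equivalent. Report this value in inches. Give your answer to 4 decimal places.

1 cm = 0.393701 in, so 2.36 × 0.393701 = 0.9291 in.

0.9291 in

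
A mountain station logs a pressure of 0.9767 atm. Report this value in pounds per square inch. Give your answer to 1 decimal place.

1 atm = 14.6959 psi, so 0.9767 × 14.6959 = 14.4 psi.

14.4 psi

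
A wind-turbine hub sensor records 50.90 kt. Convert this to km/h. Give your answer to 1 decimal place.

94.3 km/h

1 kt = 1.852 km/h, so 50.90 × 1.852 = 94.3 km/h.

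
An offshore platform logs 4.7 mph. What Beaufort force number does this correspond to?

4.7 mph = 2.1 m/s, which is Beaufort 2 (light breeze, 1.6–3.3 m/s).

Beaufort force 2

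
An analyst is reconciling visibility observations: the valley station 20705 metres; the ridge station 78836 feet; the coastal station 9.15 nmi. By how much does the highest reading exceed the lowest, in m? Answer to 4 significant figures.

7083 m

the ridge station: 78836 ft = 24029.21 m.
the coastal station: 9.15 nmi = 16945.80 m.
Spread: 24029.21 − 16945.80 = 7083 m.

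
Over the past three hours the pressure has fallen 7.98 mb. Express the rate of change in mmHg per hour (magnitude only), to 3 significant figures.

2.00 mmHg per hour

7.98 mb / 3 h × 0.750062 mmHg/mb = 2.00 mmHg/h.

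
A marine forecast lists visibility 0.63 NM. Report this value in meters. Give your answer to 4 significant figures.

1167 m

1 nmi = 1852 m, so 0.63 × 1852 = 1167 m.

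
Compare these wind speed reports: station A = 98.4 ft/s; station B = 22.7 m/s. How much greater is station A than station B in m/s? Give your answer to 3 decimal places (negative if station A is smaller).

7.292 m/s

station A: 98.4 ft/s = 29.99232 m/s.
Difference: 29.99232 − 22.70000 = 7.292 m/s.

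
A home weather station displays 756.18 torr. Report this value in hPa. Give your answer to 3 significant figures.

1010 hPa

1 mmHg = 1.33322 hPa, so 756.18 × 1.33322 = 1010 hPa.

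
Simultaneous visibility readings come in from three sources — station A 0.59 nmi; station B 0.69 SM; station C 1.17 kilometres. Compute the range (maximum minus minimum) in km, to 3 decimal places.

station A: 0.59 nmi = 1.09268 km.
station B: 0.69 SM = 1.11045 km.
Spread: 1.17000 − 1.09268 = 0.077 km.

0.077 km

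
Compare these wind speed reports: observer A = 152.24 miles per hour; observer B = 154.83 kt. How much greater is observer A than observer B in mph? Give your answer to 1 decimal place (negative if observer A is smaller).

-25.9 mph

observer B: 154.83 kt = 178.175 mph.
Difference: 152.240 − 178.175 = -25.9 mph.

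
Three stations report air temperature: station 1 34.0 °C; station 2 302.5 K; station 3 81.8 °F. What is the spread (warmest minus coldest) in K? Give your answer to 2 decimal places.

6.33 K

station 2: 302.5 K = 29.350 °C.
station 3: 81.8 °F = 27.667 °C.
Spread: 34.000 − 27.667 = 6.333 °C.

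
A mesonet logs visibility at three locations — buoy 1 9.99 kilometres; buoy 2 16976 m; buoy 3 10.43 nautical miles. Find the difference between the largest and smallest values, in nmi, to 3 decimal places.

5.036 nmi

buoy 1: 9.99 km = 5.39417 nmi.
buoy 2: 16976 m = 9.16631 nmi.
Spread: 10.43000 − 5.39417 = 5.036 nmi.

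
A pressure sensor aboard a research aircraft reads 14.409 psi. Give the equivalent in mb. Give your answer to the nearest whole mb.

993 mb

1 psi = 68.9476 mb, so 14.409 × 68.9476 = 993 mb.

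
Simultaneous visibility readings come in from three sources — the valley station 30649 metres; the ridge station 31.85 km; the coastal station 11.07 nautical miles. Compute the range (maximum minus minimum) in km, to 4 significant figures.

11.35 km

the valley station: 30649 m = 30.6490 km.
the coastal station: 11.07 nmi = 20.5016 km.
Spread: 31.8500 − 20.5016 = 11.35 km.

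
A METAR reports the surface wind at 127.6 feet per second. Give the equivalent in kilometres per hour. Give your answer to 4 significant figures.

140.0 km/h

1 ft/s = 1.09728 km/h, so 127.6 × 1.09728 = 140.0 km/h.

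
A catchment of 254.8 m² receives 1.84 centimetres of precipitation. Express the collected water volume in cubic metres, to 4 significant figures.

4.688 cubic metres

Depth: 1.84 cm × 10 = 18.4 mm.
1 mm over 1 m² is 1 L, so volume = 18.4 × 254.8 = 4688.32 L = 4.688 m³.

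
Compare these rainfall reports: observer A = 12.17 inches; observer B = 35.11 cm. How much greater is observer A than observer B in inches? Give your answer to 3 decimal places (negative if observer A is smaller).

-1.653 in

observer B: 35.11 cm = 13.82283 in.
Difference: 12.17000 − 13.82283 = -1.653 in.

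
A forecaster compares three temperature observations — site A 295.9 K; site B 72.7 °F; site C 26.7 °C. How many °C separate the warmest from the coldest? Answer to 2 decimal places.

site A: 295.9 K = 22.750 °C.
site B: 72.7 °F = 22.611 °C.
Spread: 26.700 − 22.611 = 4.089 °C.

4.09 °C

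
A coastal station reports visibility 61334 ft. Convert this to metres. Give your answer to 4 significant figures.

1 ft = 0.3048 m, so 61334 × 0.3048 = 18690 m.

18690 m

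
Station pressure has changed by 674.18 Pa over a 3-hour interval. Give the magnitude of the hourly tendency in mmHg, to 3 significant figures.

1.69 mmHg per hour

674.18 Pa / 3 h × 0.00750062 mmHg/Pa = 1.69 mmHg/h.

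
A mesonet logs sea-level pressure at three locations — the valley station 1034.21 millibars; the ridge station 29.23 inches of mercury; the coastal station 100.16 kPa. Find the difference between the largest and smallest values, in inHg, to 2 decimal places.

the valley station: 1034.21 mb = 30.5402 inHg.
the coastal station: 100.16 kPa = 29.5772 inHg.
Spread: 30.5402 − 29.2300 = 1.31 inHg.

1.31 inHg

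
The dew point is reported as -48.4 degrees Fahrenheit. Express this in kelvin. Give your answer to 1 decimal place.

228.5 K

First to °C: -44.67 °C.
Then to K: 228.5 K.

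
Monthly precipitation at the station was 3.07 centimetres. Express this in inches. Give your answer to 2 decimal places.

1.21 in

1 cm = 0.393701 in, so 3.07 × 0.393701 = 1.21 in.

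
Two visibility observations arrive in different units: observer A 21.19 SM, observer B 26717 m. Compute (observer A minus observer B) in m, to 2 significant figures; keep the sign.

observer A: 21.19 SM = 34102.00 m.
Difference: 34102.00 − 26717.00 = 7400 m.

7400 m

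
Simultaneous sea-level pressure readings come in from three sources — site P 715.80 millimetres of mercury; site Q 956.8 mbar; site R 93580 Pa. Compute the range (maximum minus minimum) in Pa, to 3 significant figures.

site P: 715.80 mmHg = 95432.16 Pa.
site Q: 956.8 mb = 95680.00 Pa.
Spread: 95680.00 − 93580.00 = 2100 Pa.

2100 Pa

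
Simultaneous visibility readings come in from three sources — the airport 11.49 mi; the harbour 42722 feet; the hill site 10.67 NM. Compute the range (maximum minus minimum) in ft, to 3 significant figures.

the airport: 11.49 SM = 60667.20 ft.
the hill site: 10.67 nmi = 64832.15 ft.
Spread: 64832.15 − 42722.00 = 22100 ft.

22100 ft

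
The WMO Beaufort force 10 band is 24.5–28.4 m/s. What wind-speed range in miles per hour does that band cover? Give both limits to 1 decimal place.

24.5–28.4 m/s × 2.237 = 54.8–63.5 mph.

54.8 to 63.5 mph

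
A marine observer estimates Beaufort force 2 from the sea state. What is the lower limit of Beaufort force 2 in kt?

Beaufort 2 (light breeze) spans 4–6 knots.

4 kt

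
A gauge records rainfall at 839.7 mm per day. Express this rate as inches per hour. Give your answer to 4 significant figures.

839.7 mm/day × 0.0393701 in/mm × 0.0416667 day/hour = 1.377 in/hour.

1.377 in/hour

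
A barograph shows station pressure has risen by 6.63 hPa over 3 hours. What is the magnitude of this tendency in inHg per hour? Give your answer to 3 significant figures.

0.0653 inHg per hour

6.63 hPa / 3 h × 0.02953 inHg/hPa = 0.0653 inHg/h.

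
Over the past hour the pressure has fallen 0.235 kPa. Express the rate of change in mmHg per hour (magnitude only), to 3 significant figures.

0.235 kPa / 1 h × 7.50062 mmHg/kPa = 1.76 mmHg/h.

1.76 mmHg per hour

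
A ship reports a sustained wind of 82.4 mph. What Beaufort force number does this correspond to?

Beaufort force 12

82.4 mph = 36.8 m/s, which is Beaufort 12 (hurricane force, ≥32.7 m/s).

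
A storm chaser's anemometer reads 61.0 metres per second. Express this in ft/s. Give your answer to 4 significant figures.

1 m/s = 3.28084 ft/s, so 61.0 × 3.28084 = 200.1 ft/s.

200.1 ft/s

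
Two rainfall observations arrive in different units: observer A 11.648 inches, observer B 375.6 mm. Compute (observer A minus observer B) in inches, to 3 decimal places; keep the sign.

observer B: 375.6 mm = 14.78740 in.
Difference: 11.64800 − 14.78740 = -3.139 in.

-3.139 in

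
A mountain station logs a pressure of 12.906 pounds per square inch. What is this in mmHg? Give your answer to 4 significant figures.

667.4 mmHg

1 psi = 51.7149 mmHg, so 12.906 × 51.7149 = 667.4 mmHg.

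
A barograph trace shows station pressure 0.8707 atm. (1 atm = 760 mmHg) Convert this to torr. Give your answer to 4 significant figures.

661.7 mmHg

1 atm = 760 mmHg, so 0.8707 × 760 = 661.7 mmHg.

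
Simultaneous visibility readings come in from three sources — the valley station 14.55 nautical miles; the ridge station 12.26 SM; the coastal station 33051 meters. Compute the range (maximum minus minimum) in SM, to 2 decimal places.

8.28 SM

the valley station: 14.55 nmi = 16.7438 SM.
the coastal station: 33051 m = 20.5369 SM.
Spread: 20.5369 − 12.2600 = 8.28 SM.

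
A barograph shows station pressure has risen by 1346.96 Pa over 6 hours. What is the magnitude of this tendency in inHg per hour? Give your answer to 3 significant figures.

0.0663 inHg per hour

1346.96 Pa / 6 h × 0.0002953 inHg/Pa = 0.0663 inHg/h.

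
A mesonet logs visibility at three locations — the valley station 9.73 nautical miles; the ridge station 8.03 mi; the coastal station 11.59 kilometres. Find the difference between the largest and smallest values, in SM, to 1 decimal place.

4.0 SM

the valley station: 9.73 nmi = 11.197 SM.
the coastal station: 11.59 km = 7.202 SM.
Spread: 11.197 − 7.202 = 4.0 SM.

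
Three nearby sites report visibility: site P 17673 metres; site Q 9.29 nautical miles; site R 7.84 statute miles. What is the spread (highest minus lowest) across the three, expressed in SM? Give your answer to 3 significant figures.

3.14 SM

site P: 17673 m = 10.9815 SM.
site Q: 9.29 nmi = 10.6907 SM.
Spread: 10.9815 − 7.8400 = 3.14 SM.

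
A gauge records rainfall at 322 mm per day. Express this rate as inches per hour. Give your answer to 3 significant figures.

322 mm/day × 0.0393701 in/mm × 0.0416667 day/hour = 0.528 in/hour.

0.528 in/hour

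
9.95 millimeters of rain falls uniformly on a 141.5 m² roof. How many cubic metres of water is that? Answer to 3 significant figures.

1 mm over 1 m² is 1 L, so volume = 9.95 × 141.5 = 1407.925 L = 1.41 m³.

1.41 cubic metres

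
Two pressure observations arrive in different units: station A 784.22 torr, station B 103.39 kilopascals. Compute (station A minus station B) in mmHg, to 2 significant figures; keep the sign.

station B: 103.39 kPa = 775.489 mmHg.
Difference: 784.220 − 775.489 = 8.7 mmHg.

8.7 mmHg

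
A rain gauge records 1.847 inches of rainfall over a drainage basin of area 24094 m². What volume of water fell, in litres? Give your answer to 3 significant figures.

Depth: 1.847 in × 25.4 = 46.9138 mm.
1 mm over 1 m² is 1 L, so volume = 46.9138 × 24094 = 1130341.1 L ≈ 1130000 L.

1130000 litres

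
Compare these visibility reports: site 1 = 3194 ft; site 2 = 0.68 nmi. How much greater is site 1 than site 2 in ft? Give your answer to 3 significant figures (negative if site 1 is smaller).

-938 ft

site 2: 0.68 nmi = 4131.76 ft.
Difference: 3194.00 − 4131.76 = -938 ft.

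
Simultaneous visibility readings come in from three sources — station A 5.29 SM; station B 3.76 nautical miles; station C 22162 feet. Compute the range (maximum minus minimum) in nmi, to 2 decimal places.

0.95 nmi

station A: 5.29 SM = 4.5969 nmi.
station C: 22162 ft = 3.6474 nmi.
Spread: 4.5969 − 3.6474 = 0.95 nmi.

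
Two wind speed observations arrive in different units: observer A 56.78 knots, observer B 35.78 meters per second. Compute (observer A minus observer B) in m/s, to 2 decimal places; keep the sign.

observer A: 56.78 kt = 29.2102 m/s.
Difference: 29.2102 − 35.7800 = -6.57 m/s.

-6.57 m/s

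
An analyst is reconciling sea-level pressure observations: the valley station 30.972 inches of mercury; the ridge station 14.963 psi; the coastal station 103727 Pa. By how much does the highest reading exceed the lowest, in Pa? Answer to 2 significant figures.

the valley station: 30.972 inHg = 104883.24 Pa.
the ridge station: 14.963 psi = 103166.25 Pa.
Spread: 104883.24 − 103166.25 = 1700 Pa.

1700 Pa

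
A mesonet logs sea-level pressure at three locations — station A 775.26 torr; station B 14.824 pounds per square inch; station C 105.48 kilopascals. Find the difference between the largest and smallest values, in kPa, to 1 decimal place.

station A: 775.26 mmHg = 103.360 kPa.
station B: 14.824 psi = 102.208 kPa.
Spread: 105.480 − 102.208 = 3.3 kPa.

3.3 kPa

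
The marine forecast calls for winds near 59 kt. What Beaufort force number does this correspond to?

Beaufort force 11

59 kt lies in the Beaufort 11 band (violent storm, 56–63 kt).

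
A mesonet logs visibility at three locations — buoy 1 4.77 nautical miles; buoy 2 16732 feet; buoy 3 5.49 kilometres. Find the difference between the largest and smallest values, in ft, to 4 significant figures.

12250 ft

buoy 1: 4.77 nmi = 28983.07 ft.
buoy 3: 5.49 km = 18011.81 ft.
Spread: 28983.07 − 16732.00 = 12250 ft.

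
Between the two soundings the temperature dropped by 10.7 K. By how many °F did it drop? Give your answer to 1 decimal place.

19.3 °F

For a temperature change the 32° offset cancels: Δ°F = 10.7 × 1.8 = 19.3 °F.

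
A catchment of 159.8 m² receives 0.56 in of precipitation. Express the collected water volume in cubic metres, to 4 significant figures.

Depth: 0.56 in × 25.4 = 14.224 mm.
1 mm over 1 m² is 1 L, so volume = 14.224 × 159.8 = 2272.9952 L = 2.273 m³.

2.273 cubic metres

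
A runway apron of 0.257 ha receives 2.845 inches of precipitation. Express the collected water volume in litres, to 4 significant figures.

Depth: 2.845 in × 25.4 = 72.263 mm.
Area: 0.257 ha = 2570 m².
1 mm over 1 m² is 1 L, so volume = 72.263 × 2570 = 185715.91 L ≈ 185700 L.

185700 litres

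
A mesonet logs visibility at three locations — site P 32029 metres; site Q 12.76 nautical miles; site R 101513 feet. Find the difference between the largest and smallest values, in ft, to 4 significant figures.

27550 ft

site P: 32029 m = 105082.02 ft.
site Q: 12.76 nmi = 77531.23 ft.
Spread: 105082.02 − 77531.23 = 27550 ft.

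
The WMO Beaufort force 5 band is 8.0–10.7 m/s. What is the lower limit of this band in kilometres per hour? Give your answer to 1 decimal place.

8.0–10.7 m/s × 3.6 = 28.8–38.5 km/h.

28.8 km/h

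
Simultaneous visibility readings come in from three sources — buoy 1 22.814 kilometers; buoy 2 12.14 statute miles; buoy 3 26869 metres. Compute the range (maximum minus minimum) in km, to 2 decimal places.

7.33 km

buoy 2: 12.14 SM = 19.5374 km.
buoy 3: 26869 m = 26.8690 km.
Spread: 26.8690 − 19.5374 = 7.33 km.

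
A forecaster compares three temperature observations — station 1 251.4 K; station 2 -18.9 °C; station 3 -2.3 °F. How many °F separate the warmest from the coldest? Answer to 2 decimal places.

5.13 °F

station 1: 251.4 K = -21.750 °C.
station 3: -2.3 °F = -19.056 °C.
Spread: (-18.900) − (-21.750) = 2.850 °C = 5.13 °F.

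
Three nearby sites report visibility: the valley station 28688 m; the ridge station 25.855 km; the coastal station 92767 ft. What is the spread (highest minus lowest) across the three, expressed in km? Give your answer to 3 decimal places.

2.833 km

the valley station: 28688 m = 28.68800 km.
the coastal station: 92767 ft = 28.27538 km.
Spread: 28.68800 − 25.85500 = 2.833 km.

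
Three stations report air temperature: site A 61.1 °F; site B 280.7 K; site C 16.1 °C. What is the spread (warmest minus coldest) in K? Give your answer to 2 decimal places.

8.62 K

site A: 61.1 °F = 16.167 °C.
site B: 280.7 K = 7.550 °C.
Spread: 16.167 − 7.550 = 8.617 °C.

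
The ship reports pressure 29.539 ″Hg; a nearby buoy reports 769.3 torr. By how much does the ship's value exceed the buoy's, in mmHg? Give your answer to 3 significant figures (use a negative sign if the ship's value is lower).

-19.0 mmHg

the ship: 29.539 inHg = 750.291 mmHg.
Difference: 750.291 − 769.300 = -19.0 mmHg.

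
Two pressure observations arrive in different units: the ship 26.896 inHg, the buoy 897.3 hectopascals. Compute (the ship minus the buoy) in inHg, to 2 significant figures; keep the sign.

the buoy: 897.3 hPa = 26.4973 inHg.
Difference: 26.8960 − 26.4973 = 0.40 inHg.

0.40 inHg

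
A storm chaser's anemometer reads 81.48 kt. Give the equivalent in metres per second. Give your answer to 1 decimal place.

41.9 m/s

1 kt = 0.514444 m/s, so 81.48 × 0.514444 = 41.9 m/s.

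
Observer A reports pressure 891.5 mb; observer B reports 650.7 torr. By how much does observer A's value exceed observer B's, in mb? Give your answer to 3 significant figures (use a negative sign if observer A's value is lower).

observer B: 650.7 mmHg = 867.529 mb.
Difference: 891.500 − 867.529 = 24.0 mb.

24.0 mb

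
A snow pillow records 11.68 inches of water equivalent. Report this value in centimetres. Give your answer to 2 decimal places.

29.67 cm

1 in = 2.54 cm, so 11.68 × 2.54 = 29.67 cm.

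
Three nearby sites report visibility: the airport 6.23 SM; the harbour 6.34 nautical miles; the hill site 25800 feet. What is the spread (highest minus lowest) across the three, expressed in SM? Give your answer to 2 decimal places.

the harbour: 6.34 nmi = 7.2959 SM.
the hill site: 25800 ft = 4.8864 SM.
Spread: 7.2959 − 4.8864 = 2.41 SM.

2.41 SM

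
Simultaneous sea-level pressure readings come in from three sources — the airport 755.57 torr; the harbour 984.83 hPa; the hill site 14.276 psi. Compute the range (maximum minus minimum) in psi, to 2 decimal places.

the airport: 755.57 mmHg = 14.6103 psi.
the harbour: 984.83 hPa = 14.2838 psi.
Spread: 14.6103 − 14.2760 = 0.33 psi.

0.33 psi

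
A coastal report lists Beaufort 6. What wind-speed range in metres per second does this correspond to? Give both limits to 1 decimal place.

Beaufort 6 (strong breeze) spans 10.8–13.8 m/s.

10.8 to 13.8 m/s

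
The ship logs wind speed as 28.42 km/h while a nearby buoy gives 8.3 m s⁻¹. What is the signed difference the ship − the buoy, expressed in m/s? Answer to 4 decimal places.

-0.4056 m/s

the ship: 28.42 km/h = 7.894444 m/s.
Difference: 7.894444 − 8.300000 = -0.4056 m/s.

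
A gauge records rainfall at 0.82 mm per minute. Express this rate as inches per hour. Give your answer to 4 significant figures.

1.937 in/hour

0.82 mm/minute × 0.0393701 in/mm × 60 minute/hour = 1.937 in/hour.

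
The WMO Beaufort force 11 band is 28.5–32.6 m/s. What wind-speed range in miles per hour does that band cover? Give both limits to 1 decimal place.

63.8 to 72.9 mph

28.5–32.6 m/s × 2.237 = 63.8–72.9 mph.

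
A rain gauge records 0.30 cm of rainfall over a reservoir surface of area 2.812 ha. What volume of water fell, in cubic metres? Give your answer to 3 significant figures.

Depth: 0.30 cm × 10 = 3 mm.
Area: 2.812 ha = 28120 m².
1 mm over 1 m² is 1 L, so volume = 3 × 28120 = 84360 L = 84.4 m³.

84.4 cubic metres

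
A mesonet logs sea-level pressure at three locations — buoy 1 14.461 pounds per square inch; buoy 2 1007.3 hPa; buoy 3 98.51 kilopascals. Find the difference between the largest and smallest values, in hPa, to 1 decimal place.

buoy 1: 14.461 psi = 997.051 hPa.
buoy 3: 98.51 kPa = 985.100 hPa.
Spread: 1007.300 − 985.100 = 22.2 hPa.

22.2 hPa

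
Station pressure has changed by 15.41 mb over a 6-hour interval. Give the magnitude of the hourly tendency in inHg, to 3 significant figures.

0.0758 inHg per hour

15.41 mb / 6 h × 0.02953 inHg/mb = 0.0758 inHg/h.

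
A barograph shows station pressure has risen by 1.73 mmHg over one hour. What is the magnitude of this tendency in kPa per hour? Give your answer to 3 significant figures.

1.73 mmHg / 1 h × 0.133322 kPa/mmHg = 0.231 kPa/h.

0.231 kPa per hour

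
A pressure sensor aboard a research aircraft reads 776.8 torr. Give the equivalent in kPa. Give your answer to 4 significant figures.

1 mmHg = 0.133322 kPa, so 776.8 × 0.133322 = 103.6 kPa.

103.6 kPa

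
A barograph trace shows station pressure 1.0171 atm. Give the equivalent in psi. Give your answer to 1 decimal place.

1 atm = 14.6959 psi, so 1.0171 × 14.6959 = 14.9 psi.

14.9 psi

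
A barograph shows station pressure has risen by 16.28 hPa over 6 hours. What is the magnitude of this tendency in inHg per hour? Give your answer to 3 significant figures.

0.0801 inHg per hour

16.28 hPa / 6 h × 0.02953 inHg/hPa = 0.0801 inHg/h.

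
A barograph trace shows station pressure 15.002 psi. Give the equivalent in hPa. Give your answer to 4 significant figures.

1 psi = 68.9476 hPa, so 15.002 × 68.9476 = 1034 hPa.

1034 hPa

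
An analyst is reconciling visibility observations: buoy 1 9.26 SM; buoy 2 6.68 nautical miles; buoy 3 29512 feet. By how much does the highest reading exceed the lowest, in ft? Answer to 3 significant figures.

19400 ft

buoy 1: 9.26 SM = 48892.80 ft.
buoy 2: 6.68 nmi = 40588.45 ft.
Spread: 48892.80 − 29512.00 = 19400 ft.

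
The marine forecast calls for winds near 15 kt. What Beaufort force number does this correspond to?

Beaufort force 4

15 kt lies in the Beaufort 4 band (moderate breeze, 11–16 kt).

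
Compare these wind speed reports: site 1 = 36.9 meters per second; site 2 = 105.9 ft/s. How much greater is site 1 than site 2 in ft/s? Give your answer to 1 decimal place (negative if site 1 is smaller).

15.2 ft/s

site 1: 36.9 m/s = 121.063 ft/s.
Difference: 121.063 − 105.900 = 15.2 ft/s.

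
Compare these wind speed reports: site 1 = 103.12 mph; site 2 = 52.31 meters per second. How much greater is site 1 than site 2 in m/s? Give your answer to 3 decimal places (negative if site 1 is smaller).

site 1: 103.12 mph = 46.09876 m/s.
Difference: 46.09876 − 52.31000 = -6.211 m/s.

-6.211 m/s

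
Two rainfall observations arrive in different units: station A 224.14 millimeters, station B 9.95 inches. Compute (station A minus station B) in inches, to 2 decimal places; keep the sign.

station A: 224.14 mm = 8.8244 in.
Difference: 8.8244 − 9.9500 = -1.13 in.

-1.13 in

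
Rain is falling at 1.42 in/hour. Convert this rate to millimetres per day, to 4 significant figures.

1.42 in/hour × 25.4 mm/in × 24 hour/day = 865.6 mm/day.

865.6 mm/day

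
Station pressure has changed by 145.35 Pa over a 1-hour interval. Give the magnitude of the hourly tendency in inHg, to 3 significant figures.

145.35 Pa / 1 h × 0.0002953 inHg/Pa = 0.0429 inHg/h.

0.0429 inHg per hour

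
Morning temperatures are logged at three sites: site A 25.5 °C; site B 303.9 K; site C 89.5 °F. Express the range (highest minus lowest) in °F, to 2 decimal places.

site B: 303.9 K = 30.750 °C.
site C: 89.5 °F = 31.944 °C.
Spread: 31.944 − 25.500 = 6.444 °C = 11.60 °F.

11.60 °F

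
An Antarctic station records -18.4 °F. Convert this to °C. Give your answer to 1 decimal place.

-28.0 °C

°C = (°F − 32) × 5/9 = (-18.4 − 32) / 1.8 = -28.0 °C.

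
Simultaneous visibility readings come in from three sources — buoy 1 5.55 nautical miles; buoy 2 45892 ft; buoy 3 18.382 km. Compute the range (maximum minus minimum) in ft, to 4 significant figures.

buoy 1: 5.55 nmi = 33722.44 ft.
buoy 3: 18.382 km = 60308.40 ft.
Spread: 60308.40 − 33722.44 = 26590 ft.

26590 ft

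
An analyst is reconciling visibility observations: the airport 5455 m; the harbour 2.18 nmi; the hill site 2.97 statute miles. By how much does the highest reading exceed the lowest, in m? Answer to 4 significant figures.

the harbour: 2.18 nmi = 4037.36 m.
the hill site: 2.97 SM = 4779.75 m.
Spread: 5455.00 − 4037.36 = 1418 m.

1418 m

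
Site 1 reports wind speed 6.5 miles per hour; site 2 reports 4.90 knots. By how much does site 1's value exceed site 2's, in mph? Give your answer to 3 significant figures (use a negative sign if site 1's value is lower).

site 2: 4.90 kt = 5.63882 mph.
Difference: 6.50000 − 5.63882 = 0.861 mph.

0.861 mph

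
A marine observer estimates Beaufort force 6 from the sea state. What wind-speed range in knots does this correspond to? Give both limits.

Beaufort 6 (strong breeze) spans 22–27 knots.

22 to 27 kt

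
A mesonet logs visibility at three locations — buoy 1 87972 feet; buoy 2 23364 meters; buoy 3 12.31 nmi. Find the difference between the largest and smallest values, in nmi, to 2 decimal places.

buoy 1: 87972 ft = 14.4783 nmi.
buoy 2: 23364 m = 12.6156 nmi.
Spread: 14.4783 − 12.3100 = 2.17 nmi.

2.17 nmi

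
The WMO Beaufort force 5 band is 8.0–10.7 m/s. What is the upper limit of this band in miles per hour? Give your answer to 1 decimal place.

8.0–10.7 m/s × 2.237 = 17.9–23.9 mph.

23.9 mph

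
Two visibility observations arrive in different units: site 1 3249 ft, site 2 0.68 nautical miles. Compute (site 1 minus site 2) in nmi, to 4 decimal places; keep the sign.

-0.1453 nmi

site 1: 3249 ft = 0.534717 nmi.
Difference: 0.534717 − 0.680000 = -0.1453 nmi.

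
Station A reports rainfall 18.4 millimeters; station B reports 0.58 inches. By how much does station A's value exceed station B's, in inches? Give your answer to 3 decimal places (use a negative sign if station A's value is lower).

station A: 18.4 mm = 0.72441 in.
Difference: 0.72441 − 0.58000 = 0.144 in.

0.144 in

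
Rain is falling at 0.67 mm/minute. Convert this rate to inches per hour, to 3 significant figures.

0.67 mm/minute × 0.0393701 in/mm × 60 minute/hour = 1.58 in/hour.

1.58 in/hour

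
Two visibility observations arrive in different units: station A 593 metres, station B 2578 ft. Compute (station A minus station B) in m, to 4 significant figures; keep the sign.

station B: 2578 ft = 785.774 m.
Difference: 593.000 − 785.774 = -192.8 m.

-192.8 m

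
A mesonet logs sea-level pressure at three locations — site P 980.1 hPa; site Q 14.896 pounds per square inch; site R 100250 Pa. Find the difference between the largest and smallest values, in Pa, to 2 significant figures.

4700 Pa

site P: 980.1 hPa = 98010.00 Pa.
site Q: 14.896 psi = 102704.30 Pa.
Spread: 102704.30 − 98010.00 = 4700 Pa.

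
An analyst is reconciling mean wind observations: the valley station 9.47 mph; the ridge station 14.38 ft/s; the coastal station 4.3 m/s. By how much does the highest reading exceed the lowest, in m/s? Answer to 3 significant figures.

0.150 m/s

the valley station: 9.47 mph = 4.23347 m/s.
the ridge station: 14.38 ft/s = 4.38302 m/s.
Spread: 4.38302 − 4.23347 = 0.150 m/s.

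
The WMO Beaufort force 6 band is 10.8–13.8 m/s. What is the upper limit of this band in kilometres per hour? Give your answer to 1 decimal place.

10.8–13.8 m/s × 3.6 = 38.9–49.7 km/h.

49.7 km/h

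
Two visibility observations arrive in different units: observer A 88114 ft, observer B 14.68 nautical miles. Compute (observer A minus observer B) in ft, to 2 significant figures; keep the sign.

observer B: 14.68 nmi = 89197.38 ft.
Difference: 88114.00 − 89197.38 = -1100 ft.

-1100 ft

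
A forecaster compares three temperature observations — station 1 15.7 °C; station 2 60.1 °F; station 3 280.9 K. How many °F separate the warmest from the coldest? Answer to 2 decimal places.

14.31 °F

station 2: 60.1 °F = 15.611 °C.
station 3: 280.9 K = 7.750 °C.
Spread: 15.700 − 7.750 = 7.950 °C = 14.31 °F.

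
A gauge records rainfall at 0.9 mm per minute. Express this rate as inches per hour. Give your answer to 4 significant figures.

0.9 mm/minute × 0.0393701 in/mm × 60 minute/hour = 2.126 in/hour.

2.126 in/hour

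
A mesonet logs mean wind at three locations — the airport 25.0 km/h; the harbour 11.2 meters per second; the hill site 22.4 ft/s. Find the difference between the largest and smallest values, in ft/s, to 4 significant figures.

14.35 ft/s

the airport: 25.0 km/h = 22.7836 ft/s.
the harbour: 11.2 m/s = 36.7454 ft/s.
Spread: 36.7454 − 22.4000 = 14.35 ft/s.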